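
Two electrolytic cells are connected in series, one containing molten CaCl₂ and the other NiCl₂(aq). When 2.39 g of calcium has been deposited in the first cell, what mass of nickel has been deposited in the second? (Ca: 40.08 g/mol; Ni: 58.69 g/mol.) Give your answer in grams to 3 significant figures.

3.50 g

n(Ca) = 2.39 / 40.08 = 0.05963 mol
Ca²⁺ + 2e⁻ → Ca, so n(e⁻) = 2 × 0.05963 = 0.1193 mol
In series, the same 0.1193 mol of electrons flows through the second cell.
Ni²⁺ + 2e⁻ → Ni, so n(Ni) = 0.1193 / 2 = 0.05965 mol
m(Ni) = 0.05965 × 58.69 = 3.50 g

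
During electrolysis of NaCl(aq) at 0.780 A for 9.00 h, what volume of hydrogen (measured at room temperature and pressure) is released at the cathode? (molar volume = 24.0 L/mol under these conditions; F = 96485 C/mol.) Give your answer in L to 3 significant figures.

3.14 L

Q = 0.780 A × 32400 s = 25270 C
Moles of electrons = 25270 / 96485 = 0.2619 mol
2H⁺ + 2e⁻ → H₂, so n(H₂) = 0.2619 / 2 = 0.1310 mol
V = 0.1310 × 24.0 = 3.144 L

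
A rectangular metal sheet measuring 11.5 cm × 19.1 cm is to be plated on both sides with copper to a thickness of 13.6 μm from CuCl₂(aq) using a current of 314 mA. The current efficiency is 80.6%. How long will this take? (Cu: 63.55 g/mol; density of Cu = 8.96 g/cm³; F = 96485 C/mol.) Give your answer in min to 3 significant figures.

Plated area = 2 × 11.5 × 19.1 = 439.3 cm²
Volume = 439.3 × 13.6×10⁻⁴ cm = 0.5974 cm³
m(Cu) = 0.5974 × 8.96 = 5.353 g
n(Cu) = 5.353 / 63.55 = 0.08423 mol; n(e⁻) = 2 × 0.08423 = 0.1685 mol
Q = 0.1685 × 96485 / 0.806 = 20170 C
t = 20170 / 0.314 = 64240 s = 1070 min

1070 min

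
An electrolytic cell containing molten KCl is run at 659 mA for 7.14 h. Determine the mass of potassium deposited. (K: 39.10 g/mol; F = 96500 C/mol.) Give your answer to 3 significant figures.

6.86 g

Q = 0.659 A × 25704 s = 16940 C
n(e⁻) = Q/F = 16940/96500 = 0.1755 mol
K⁺ + e⁻ → K, so n(K) = 0.1755 mol
m = 0.1755 × 39.10 = 6.86 g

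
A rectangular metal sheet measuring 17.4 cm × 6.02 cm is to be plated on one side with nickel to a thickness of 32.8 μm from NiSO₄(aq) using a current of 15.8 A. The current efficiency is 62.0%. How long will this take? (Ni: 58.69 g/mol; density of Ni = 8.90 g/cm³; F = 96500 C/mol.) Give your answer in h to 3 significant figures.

0.285 h

Plated area = 17.4 × 6.02 = 104.7 cm²
Volume = 104.7 × 32.8×10⁻⁴ cm = 0.3434 cm³
m(Ni) = 0.3434 × 8.90 = 3.056 g
n(Ni) = 3.056 / 58.69 = 0.05207 mol; n(e⁻) = 2 × 0.05207 = 0.1041 mol
Q = 0.1041 × 96500 / 0.620 = 16200 C
t = 16200 / 15.8 = 1025 s = 0.285 h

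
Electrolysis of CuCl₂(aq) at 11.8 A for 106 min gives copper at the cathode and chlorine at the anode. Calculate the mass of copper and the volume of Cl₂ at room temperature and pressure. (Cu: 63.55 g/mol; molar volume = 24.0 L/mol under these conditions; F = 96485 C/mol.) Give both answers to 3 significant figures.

24.7 g Cu; 9.33 L Cl₂

Q = 11.8 × 6360 = 75050 C; n(e⁻) = 75050 / 96485 = 0.7778 mol
Cathode: Cu²⁺ + 2e⁻ → Cu → n(Cu) = 0.7778/2 = 0.3889 mol → 24.7 g
Anode: 2Cl⁻ → Cl₂ + 2e⁻ → n(Cl₂) = 0.7778/2 = 0.3889 mol → 9.33 L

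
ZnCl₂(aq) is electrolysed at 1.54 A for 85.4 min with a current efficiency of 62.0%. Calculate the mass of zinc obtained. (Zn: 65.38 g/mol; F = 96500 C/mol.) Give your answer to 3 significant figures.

1.66 g

Q = 1.54 × 5124 = 7891 C
n(e⁻) = 7891 / 96500 = 0.08177 mol
Zn²⁺ + 2e⁻ → Zn, so theoretical m(Zn) = 0.04089 × 65.38 = 2.673 g
Actual mass = 62.0% × 2.673 = 1.66 g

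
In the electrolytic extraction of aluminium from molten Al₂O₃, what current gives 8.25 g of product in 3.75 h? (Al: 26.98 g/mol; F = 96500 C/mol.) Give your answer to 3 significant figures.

n(Al) = 8.25 / 26.98 = 0.3058 mol
Al³⁺ + 3e⁻ → Al, so n(e⁻) = 3 × 0.3058 = 0.9174 mol
Q = 0.9174 × 96500 = 88530 C
I = Q / t = 88530 / 13500 s = 6.56 A

6.56 A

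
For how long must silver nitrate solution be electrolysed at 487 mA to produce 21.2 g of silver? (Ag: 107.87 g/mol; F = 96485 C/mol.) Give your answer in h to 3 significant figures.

10.8 h

n(Ag) = 21.2 / 107.87 = 0.1965 mol
Ag⁺ + e⁻ → Ag, so n(e⁻) = 0.1965 mol
Q = 0.1965 × 96485 = 18960 C
t = Q / I = 18960 / 0.487 = 38930 s = 10.8 h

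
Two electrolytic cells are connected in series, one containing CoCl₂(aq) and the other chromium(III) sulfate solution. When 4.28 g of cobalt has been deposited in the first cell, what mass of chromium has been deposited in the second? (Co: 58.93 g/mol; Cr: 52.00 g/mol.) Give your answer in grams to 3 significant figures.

n(Co) = 4.28 / 58.93 = 0.07263 mol
Co²⁺ + 2e⁻ → Co, so n(e⁻) = 2 × 0.07263 = 0.1453 mol
The cells are in series, so the same charge (and hence the same n(e⁻) = 0.1453 mol) passes through both.
Cr³⁺ + 3e⁻ → Cr, so n(Cr) = 0.1453 / 3 = 0.04843 mol
m(Cr) = 0.04843 × 52.00 = 2.52 g

2.52 g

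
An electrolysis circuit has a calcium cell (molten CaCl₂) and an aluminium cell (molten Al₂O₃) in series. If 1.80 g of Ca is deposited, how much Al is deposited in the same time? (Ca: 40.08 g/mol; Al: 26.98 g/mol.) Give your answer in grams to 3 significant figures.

n(Ca) = 1.80 / 40.08 = 0.04491 mol
Ca²⁺ + 2e⁻ → Ca, so n(e⁻) = 2 × 0.04491 = 0.08982 mol
Same current for the same time ⇒ same n(e⁻) = 0.08982 mol in both cells.
Al³⁺ + 3e⁻ → Al, so n(Al) = 0.08982 / 3 = 0.02994 mol
m(Al) = 0.02994 × 26.98 = 0.808 g

0.808 g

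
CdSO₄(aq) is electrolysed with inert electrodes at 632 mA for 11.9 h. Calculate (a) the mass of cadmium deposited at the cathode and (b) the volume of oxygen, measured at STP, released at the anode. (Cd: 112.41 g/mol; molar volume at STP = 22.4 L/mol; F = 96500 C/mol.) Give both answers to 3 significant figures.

15.8 g Cd; 1.57 L O₂

Q = 0.632 × 42840 = 27070 C; n(e⁻) = 27070 / 96500 = 0.2805 mol
Cathode: Cd²⁺ + 2e⁻ → Cd → n(Cd) = 0.2805/2 = 0.1403 mol → 15.8 g
Anode: 2H₂O → O₂ + 4H⁺ + 4e⁻ → n(O₂) = 0.2805/4 = 0.07013 mol → 1.57 L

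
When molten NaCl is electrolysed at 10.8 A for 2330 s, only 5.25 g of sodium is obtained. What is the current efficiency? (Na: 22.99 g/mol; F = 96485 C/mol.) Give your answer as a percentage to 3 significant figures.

Q = 10.8 × 2330 = 25160 C
n(e⁻) = 25160 / 96485 = 0.2608 mol
Na⁺ + e⁻ → Na, so theoretical n(Na) = 0.2608 mol → 5.996 g
Efficiency = 5.25 / 5.996 = 0.8756 = 87.6%

87.6%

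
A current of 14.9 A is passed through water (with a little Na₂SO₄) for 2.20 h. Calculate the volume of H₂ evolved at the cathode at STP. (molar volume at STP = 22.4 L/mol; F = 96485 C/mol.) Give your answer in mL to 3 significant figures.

Q = It = 14.9 × 7920 = 1.180×10^5 C
n(e⁻) = 1.180×10^5 / 96485 = 1.223 mol
2H⁺ + 2e⁻ → H₂, so n(H₂) = 1.223 / 2 = 0.6115 mol
V = 0.6115 × 22.4 = 13.70 L
= 13700 mL

13700 mL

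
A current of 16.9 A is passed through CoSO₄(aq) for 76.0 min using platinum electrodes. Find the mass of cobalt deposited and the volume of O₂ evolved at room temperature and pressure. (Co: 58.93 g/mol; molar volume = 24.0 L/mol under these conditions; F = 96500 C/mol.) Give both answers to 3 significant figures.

Q = 16.9 × 4560 = 77060 C; n(e⁻) = 77060 / 96500 = 0.7985 mol
Cathode: Co²⁺ + 2e⁻ → Co → n(Co) = 0.7985/2 = 0.3993 mol → 23.5 g
Anode: 2H₂O → O₂ + 4H⁺ + 4e⁻ → n(O₂) = 0.7985/4 = 0.1996 mol → 4.79 L

23.5 g Co; 4.79 L O₂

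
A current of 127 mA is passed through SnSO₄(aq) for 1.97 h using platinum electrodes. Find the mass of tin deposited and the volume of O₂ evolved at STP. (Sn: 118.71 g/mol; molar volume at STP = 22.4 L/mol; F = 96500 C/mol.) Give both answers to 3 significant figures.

Q = 0.127 × 7092 = 900.7 C; n(e⁻) = 900.7 / 96500 = 0.009334 mol
Cathode: Sn²⁺ + 2e⁻ → Sn → n(Sn) = 0.009334/2 = 0.004667 mol → 0.554 g
Anode: 2H₂O → O₂ + 4H⁺ + 4e⁻ → n(O₂) = 0.009334/4 = 0.002334 mol → 0.0523 L

0.554 g Sn; 0.0523 L O₂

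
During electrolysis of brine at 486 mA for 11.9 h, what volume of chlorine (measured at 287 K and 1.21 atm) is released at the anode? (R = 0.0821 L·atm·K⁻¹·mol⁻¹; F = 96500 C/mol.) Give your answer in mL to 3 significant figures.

Charge passed = 0.486 × 42840 = 20820 C
n(e⁻) = Q/F = 20820/96500 = 0.2158 mol
2Cl⁻ → Cl₂ + 2e⁻, so n(Cl₂) = 0.2158 / 2 = 0.1079 mol
V = nRT/P = 0.1079 × 0.0821 × 287 / 1.21 = 2.101 L
= 2100 mL

2100 mL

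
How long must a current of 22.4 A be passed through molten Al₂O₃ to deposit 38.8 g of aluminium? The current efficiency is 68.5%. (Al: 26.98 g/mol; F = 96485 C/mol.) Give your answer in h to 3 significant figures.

7.54 h

n(Al) = 38.8 / 26.98 = 1.438 mol
Al³⁺ + 3e⁻ → Al, so n(e⁻) = 3 × 1.438 = 4.314 mol
Q = 4.314 × 96485 / 0.685 = 6.076×10^5 C
t = Q / I = 6.076×10^5 / 22.4 = 27130 s = 7.54 h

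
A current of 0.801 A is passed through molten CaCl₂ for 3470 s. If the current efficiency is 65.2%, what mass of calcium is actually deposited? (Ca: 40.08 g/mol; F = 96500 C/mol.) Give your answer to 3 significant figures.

Q = 0.801 × 3470 = 2779 C
n(e⁻) = 2779 / 96500 = 0.02880 mol
Ca²⁺ + 2e⁻ → Ca, so theoretical m(Ca) = 0.01440 × 40.08 = 0.5772 g
Actual mass = 65.2% × 0.5772 = 0.376 g

0.376 g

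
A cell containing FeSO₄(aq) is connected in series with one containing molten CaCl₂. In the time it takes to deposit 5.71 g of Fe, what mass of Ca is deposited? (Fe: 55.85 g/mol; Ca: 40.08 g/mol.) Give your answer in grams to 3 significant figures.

n(Fe) = 5.71 / 55.85 = 0.1022 mol
Fe²⁺ + 2e⁻ → Fe, so n(e⁻) = 2 × 0.1022 = 0.2044 mol
In series, the same 0.2044 mol of electrons flows through the second cell.
Ca²⁺ + 2e⁻ → Ca, so n(Ca) = 0.2044 / 2 = 0.1022 mol
m(Ca) = 0.1022 × 40.08 = 4.10 g

4.10 g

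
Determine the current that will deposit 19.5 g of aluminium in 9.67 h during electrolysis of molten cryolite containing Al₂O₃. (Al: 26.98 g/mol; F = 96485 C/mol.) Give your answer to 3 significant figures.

n(Al) = 19.5 / 26.98 = 0.7228 mol
Al³⁺ + 3e⁻ → Al, so n(e⁻) = 3 × 0.7228 = 2.168 mol
Q = 2.168 × 96485 = 2.092×10^5 C
I = Q / t = 2.092×10^5 / 34812 s = 6.01 A

6.01 A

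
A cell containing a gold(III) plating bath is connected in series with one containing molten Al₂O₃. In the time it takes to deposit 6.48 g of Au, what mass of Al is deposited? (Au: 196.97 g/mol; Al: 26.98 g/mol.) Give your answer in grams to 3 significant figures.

n(Au) = 6.48 / 196.97 = 0.03290 mol
Au³⁺ + 3e⁻ → Au, so n(e⁻) = 3 × 0.03290 = 0.09870 mol
Since the cells are in series, n(e⁻) in the Al cell is also 0.09870 mol.
Al³⁺ + 3e⁻ → Al, so n(Al) = 0.09870 / 3 = 0.03290 mol
m(Al) = 0.03290 × 26.98 = 0.888 g

0.888 g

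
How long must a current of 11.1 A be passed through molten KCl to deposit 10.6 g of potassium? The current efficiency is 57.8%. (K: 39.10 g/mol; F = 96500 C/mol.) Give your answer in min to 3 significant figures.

n(K) = 10.6 / 39.10 = 0.2711 mol
K⁺ + e⁻ → K, so n(e⁻) = 0.2711 mol
Q = 0.2711 × 96500 / 0.578 = 45260 C
t = Q / I = 45260 / 11.1 = 4077 s = 68.0 min

68.0 min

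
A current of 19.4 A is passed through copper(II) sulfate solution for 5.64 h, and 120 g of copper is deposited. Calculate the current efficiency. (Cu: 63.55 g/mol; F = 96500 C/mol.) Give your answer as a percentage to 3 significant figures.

92.5%

Q = 19.4 × 20304 = 3.939×10^5 C
n(e⁻) = 3.939×10^5 / 96500 = 4.082 mol
Cu²⁺ + 2e⁻ → Cu, so theoretical n(Cu) = 2.041 mol → 129.7 g
Efficiency = 120 / 129.7 = 0.9252 = 92.5%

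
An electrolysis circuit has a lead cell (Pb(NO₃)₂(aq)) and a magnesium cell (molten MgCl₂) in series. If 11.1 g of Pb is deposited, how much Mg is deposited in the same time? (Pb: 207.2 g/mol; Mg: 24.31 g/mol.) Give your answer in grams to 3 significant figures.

1.30 g

n(Pb) = 11.1 / 207.2 = 0.05357 mol
Pb²⁺ + 2e⁻ → Pb, so n(e⁻) = 2 × 0.05357 = 0.1071 mol
The cells are in series, so the same charge (and hence the same n(e⁻) = 0.1071 mol) passes through both.
Mg²⁺ + 2e⁻ → Mg, so n(Mg) = 0.1071 / 2 = 0.05355 mol
m(Mg) = 0.05355 × 24.31 = 1.30 g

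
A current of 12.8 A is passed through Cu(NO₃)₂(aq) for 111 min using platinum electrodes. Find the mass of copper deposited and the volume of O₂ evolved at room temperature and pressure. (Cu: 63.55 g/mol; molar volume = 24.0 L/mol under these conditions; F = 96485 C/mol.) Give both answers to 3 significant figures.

28.1 g Cu; 5.30 L O₂

Q = 12.8 × 6660 = 85250 C; n(e⁻) = 85250 / 96485 = 0.8836 mol
Cathode: Cu²⁺ + 2e⁻ → Cu → n(Cu) = 0.8836/2 = 0.4418 mol → 28.1 g
Anode: 2H₂O → O₂ + 4H⁺ + 4e⁻ → n(O₂) = 0.8836/4 = 0.2209 mol → 5.30 L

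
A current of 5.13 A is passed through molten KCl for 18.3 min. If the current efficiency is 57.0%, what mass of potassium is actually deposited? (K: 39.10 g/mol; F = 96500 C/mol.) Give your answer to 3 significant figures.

1.30 g

Q = 5.13 × 1098 = 5633 C
n(e⁻) = 5633 / 96500 = 0.05837 mol
K⁺ + e⁻ → K, so theoretical m(K) = 0.05837 × 39.10 = 2.282 g
Actual mass = 57.0% × 2.282 = 1.30 g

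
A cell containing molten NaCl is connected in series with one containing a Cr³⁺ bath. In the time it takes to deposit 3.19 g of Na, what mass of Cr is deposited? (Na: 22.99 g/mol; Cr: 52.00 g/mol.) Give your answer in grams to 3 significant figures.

n(Na) = 3.19 / 22.99 = 0.1388 mol
Na⁺ + e⁻ → Na, so n(e⁻) = 0.1388 mol
Same current for the same time ⇒ same n(e⁻) = 0.1388 mol in both cells.
Cr³⁺ + 3e⁻ → Cr, so n(Cr) = 0.1388 / 3 = 0.04627 mol
m(Cr) = 0.04627 × 52.00 = 2.41 g

2.41 g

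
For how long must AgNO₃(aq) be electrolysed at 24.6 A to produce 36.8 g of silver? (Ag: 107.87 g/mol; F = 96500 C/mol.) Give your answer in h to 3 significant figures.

n(Ag) = 36.8 / 107.87 = 0.3412 mol
Ag⁺ + e⁻ → Ag, so n(e⁻) = 0.3412 mol
Q = 0.3412 × 96500 = 32930 C
t = Q / I = 32930 / 24.6 = 1339 s = 0.372 h

0.372 h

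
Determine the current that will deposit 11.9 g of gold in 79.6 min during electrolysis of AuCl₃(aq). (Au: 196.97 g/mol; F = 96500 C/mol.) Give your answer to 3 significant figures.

n(Au) = 11.9 / 196.97 = 0.06042 mol
Au³⁺ + 3e⁻ → Au, so n(e⁻) = 3 × 0.06042 = 0.1813 mol
Q = 0.1813 × 96500 = 17500 C
I = Q / t = 17500 / 4776 s = 3.66 A

3.66 A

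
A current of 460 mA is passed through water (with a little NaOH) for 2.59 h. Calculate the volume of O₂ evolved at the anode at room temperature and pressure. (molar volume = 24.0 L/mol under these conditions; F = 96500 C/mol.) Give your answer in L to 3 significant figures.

Q = 0.460 A × 9324 s = 4289 C
Moles of electrons = 4289 / 96500 = 0.04445 mol
2H₂O → O₂ + 4H⁺ + 4e⁻, so n(O₂) = 0.04445 / 4 = 0.01111 mol
V = 0.01111 × 24.0 = 0.2666 L

0.267 L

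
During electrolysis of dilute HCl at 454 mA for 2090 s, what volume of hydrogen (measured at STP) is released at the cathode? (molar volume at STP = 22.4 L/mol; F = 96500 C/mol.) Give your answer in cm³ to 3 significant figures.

110 cm³

Q = 0.454 A × 2090 s = 948.9 C
n(e⁻) = Q/F = 948.9/96500 = 0.009833 mol
2H⁺ + 2e⁻ → H₂, so n(H₂) = 0.009833 / 2 = 0.004917 mol
V = 0.004917 × 22.4 = 0.1101 L
= 110 cm³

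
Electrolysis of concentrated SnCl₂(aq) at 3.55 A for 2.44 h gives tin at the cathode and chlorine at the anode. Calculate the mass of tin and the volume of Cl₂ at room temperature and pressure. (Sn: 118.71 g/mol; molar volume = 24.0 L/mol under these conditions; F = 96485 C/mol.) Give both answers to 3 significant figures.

Q = 3.55 × 8784 = 31180 C; n(e⁻) = 31180 / 96485 = 0.3232 mol
Cathode: Sn²⁺ + 2e⁻ → Sn → n(Sn) = 0.3232/2 = 0.1616 mol → 19.2 g
Anode: 2Cl⁻ → Cl₂ + 2e⁻ → n(Cl₂) = 0.3232/2 = 0.1616 mol → 3.88 L

19.2 g Sn; 3.88 L Cl₂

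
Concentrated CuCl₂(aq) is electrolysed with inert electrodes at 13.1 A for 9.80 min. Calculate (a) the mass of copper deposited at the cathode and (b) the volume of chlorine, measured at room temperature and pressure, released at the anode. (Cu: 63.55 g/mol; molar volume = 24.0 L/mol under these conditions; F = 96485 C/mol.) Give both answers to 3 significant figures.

Q = 13.1 × 588 = 7703 C; n(e⁻) = 7703 / 96485 = 0.07984 mol
Cathode: Cu²⁺ + 2e⁻ → Cu → n(Cu) = 0.07984/2 = 0.03992 mol → 2.54 g
Anode: 2Cl⁻ → Cl₂ + 2e⁻ → n(Cl₂) = 0.07984/2 = 0.03992 mol → 0.958 L

2.54 g Cu; 0.958 L Cl₂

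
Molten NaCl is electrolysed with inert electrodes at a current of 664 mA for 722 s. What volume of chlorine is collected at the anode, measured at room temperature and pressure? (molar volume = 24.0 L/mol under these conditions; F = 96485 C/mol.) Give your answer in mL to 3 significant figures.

59.6 mL

Charge passed = 0.664 × 722 = 479.4 C
n(e⁻) = Q/F = 479.4/96485 = 0.004969 mol
2Cl⁻ → Cl₂ + 2e⁻, so n(Cl₂) = 0.004969 / 2 = 0.002485 mol
V = 0.002485 × 24.0 = 0.05964 L
= 59.6 mL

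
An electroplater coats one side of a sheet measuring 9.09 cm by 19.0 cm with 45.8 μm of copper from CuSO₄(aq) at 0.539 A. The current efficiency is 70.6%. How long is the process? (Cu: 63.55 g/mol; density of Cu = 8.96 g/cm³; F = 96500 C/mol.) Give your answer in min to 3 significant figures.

Plated area = 9.09 × 19.0 = 172.7 cm²
Volume = 172.7 × 45.8×10⁻⁴ cm = 0.7910 cm³
m(Cu) = 0.7910 × 8.96 = 7.087 g
n(Cu) = 7.087 / 63.55 = 0.1115 mol; n(e⁻) = 2 × 0.1115 = 0.2230 mol
Q = 0.2230 × 96500 / 0.706 = 30480 C
t = 30480 / 0.539 = 56550 s = 943 min

943 min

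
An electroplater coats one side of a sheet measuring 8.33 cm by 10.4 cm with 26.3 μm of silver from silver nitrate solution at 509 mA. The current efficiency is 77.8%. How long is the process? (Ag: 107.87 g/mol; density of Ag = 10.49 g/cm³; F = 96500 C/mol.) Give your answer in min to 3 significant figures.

90.0 min

Plated area = 8.33 × 10.4 = 86.63 cm²
Volume = 86.63 × 26.3×10⁻⁴ cm = 0.2278 cm³
m(Ag) = 0.2278 × 10.49 = 2.390 g
n(Ag) = 2.390 / 107.87 = 0.02216 mol; n(e⁻) = 0.02216 mol
Q = 0.02216 × 96500 / 0.778 = 2749 C
t = 2749 / 0.509 = 5401 s = 90.0 min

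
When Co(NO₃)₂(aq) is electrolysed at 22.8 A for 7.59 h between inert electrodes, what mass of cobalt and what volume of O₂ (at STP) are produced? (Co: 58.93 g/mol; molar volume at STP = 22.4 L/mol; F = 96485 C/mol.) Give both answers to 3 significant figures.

Q = 22.8 × 27324 = 6.230×10^5 C; n(e⁻) = 6.230×10^5 / 96485 = 6.457 mol
Cathode: Co²⁺ + 2e⁻ → Co → n(Co) = 6.457/2 = 3.229 mol → 190 g
Anode: 2H₂O → O₂ + 4H⁺ + 4e⁻ → n(O₂) = 6.457/4 = 1.614 mol → 36.2 L

190 g Co; 36.2 L O₂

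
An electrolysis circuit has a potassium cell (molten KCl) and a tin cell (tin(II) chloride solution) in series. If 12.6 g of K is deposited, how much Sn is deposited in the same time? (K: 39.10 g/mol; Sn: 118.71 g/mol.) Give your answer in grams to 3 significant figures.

n(K) = 12.6 / 39.10 = 0.3223 mol
K⁺ + e⁻ → K, so n(e⁻) = 0.3223 mol
In series, the same 0.3223 mol of electrons flows through the second cell.
Sn²⁺ + 2e⁻ → Sn, so n(Sn) = 0.3223 / 2 = 0.1612 mol
m(Sn) = 0.1612 × 118.71 = 19.1 g

19.1 g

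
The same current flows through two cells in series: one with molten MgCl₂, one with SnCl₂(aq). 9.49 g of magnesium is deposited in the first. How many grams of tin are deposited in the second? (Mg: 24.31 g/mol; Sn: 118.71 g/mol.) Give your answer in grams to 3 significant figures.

46.3 g

n(Mg) = 9.49 / 24.31 = 0.3904 mol
Mg²⁺ + 2e⁻ → Mg, so n(e⁻) = 2 × 0.3904 = 0.7808 mol
Since the cells are in series, n(e⁻) in the Sn cell is also 0.7808 mol.
Sn²⁺ + 2e⁻ → Sn, so n(Sn) = 0.7808 / 2 = 0.3904 mol
m(Sn) = 0.3904 × 118.71 = 46.3 g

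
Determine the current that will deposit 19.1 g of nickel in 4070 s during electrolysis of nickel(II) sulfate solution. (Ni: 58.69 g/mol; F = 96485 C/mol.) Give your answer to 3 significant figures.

n(Ni) = 19.1 / 58.69 = 0.3254 mol
Ni²⁺ + 2e⁻ → Ni, so n(e⁻) = 2 × 0.3254 = 0.6508 mol
Q = 0.6508 × 96485 = 62790 C
I = Q / t = 62790 / 4070 s = 15.4 A

15.4 A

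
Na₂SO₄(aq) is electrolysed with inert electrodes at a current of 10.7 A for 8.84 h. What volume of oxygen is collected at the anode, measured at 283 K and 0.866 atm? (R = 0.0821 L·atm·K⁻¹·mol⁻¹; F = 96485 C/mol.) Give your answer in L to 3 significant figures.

Q = 10.7 A × 31824 s = 3.405×10^5 C
Moles of electrons = 3.405×10^5 / 96485 = 3.529 mol
2H₂O → O₂ + 4H⁺ + 4e⁻, so n(O₂) = 3.529 / 4 = 0.8823 mol
V = nRT/P = 0.8823 × 0.0821 × 283 / 0.866 = 23.67 L

23.7 L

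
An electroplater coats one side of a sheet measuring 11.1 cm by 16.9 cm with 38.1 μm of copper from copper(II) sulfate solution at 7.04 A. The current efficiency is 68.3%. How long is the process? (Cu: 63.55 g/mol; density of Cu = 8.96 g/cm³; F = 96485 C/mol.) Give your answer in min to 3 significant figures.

Plated area = 11.1 × 16.9 = 187.6 cm²
Volume = 187.6 × 38.1×10⁻⁴ cm = 0.7148 cm³
m(Cu) = 0.7148 × 8.96 = 6.405 g
n(Cu) = 6.405 / 63.55 = 0.1008 mol; n(e⁻) = 2 × 0.1008 = 0.2016 mol
Q = 0.2016 × 96485 / 0.683 = 28480 C
t = 28480 / 7.04 = 4045 s = 67.4 min

67.4 min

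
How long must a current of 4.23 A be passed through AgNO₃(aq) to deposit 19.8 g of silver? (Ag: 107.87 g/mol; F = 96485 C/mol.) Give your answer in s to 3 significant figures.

n(Ag) = 19.8 / 107.87 = 0.1836 mol
Ag⁺ + e⁻ → Ag, so n(e⁻) = 0.1836 mol
Q = 0.1836 × 96485 = 17710 C
t = Q / I = 17710 / 4.23 = 4187 s

4190 s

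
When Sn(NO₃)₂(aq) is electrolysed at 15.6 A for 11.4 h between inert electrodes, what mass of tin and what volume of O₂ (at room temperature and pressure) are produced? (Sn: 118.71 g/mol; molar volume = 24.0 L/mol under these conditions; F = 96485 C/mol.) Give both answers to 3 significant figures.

Q = 15.6 × 41040 = 6.402×10^5 C; n(e⁻) = 6.402×10^5 / 96485 = 6.635 mol
Cathode: Sn²⁺ + 2e⁻ → Sn → n(Sn) = 6.635/2 = 3.318 mol → 394 g
Anode: 2H₂O → O₂ + 4H⁺ + 4e⁻ → n(O₂) = 6.635/4 = 1.659 mol → 39.8 L

394 g Sn; 39.8 L O₂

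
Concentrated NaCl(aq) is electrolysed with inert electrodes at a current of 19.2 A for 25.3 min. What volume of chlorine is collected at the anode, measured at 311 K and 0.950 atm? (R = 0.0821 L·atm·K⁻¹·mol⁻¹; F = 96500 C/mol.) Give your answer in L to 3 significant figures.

4.06 L

Q = It = 19.2 × 1518 = 29150 C
n(e⁻) = 29150 / 96500 = 0.3021 mol
2Cl⁻ → Cl₂ + 2e⁻, so n(Cl₂) = 0.3021 / 2 = 0.1511 mol
V = nRT/P = 0.1511 × 0.0821 × 311 / 0.950 = 4.061 L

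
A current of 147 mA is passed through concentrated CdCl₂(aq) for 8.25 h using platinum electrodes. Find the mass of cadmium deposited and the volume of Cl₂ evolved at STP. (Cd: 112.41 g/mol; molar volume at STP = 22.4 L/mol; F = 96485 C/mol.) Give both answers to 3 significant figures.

Q = 0.147 × 29700 = 4366 C; n(e⁻) = 4366 / 96485 = 0.04525 mol
Cathode: Cd²⁺ + 2e⁻ → Cd → n(Cd) = 0.04525/2 = 0.02263 mol → 2.54 g
Anode: 2Cl⁻ → Cl₂ + 2e⁻ → n(Cl₂) = 0.04525/2 = 0.02263 mol → 0.507 L

2.54 g Cd; 0.507 L Cl₂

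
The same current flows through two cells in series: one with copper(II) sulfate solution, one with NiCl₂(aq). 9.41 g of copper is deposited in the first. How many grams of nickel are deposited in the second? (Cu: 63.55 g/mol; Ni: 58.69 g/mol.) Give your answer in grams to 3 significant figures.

8.69 g

n(Cu) = 9.41 / 63.55 = 0.1481 mol
Cu²⁺ + 2e⁻ → Cu, so n(e⁻) = 2 × 0.1481 = 0.2962 mol
The cells are in series, so the same charge (and hence the same n(e⁻) = 0.2962 mol) passes through both.
Ni²⁺ + 2e⁻ → Ni, so n(Ni) = 0.2962 / 2 = 0.1481 mol
m(Ni) = 0.1481 × 58.69 = 8.69 g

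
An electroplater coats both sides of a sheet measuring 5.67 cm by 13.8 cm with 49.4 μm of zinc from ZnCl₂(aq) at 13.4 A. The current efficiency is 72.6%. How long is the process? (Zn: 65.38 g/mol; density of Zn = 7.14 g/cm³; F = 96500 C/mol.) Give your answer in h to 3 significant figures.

Plated area = 2 × 5.67 × 13.8 = 156.5 cm²
Volume = 156.5 × 49.4×10⁻⁴ cm = 0.7731 cm³
m(Zn) = 0.7731 × 7.14 = 5.520 g
n(Zn) = 5.520 / 65.38 = 0.08443 mol; n(e⁻) = 2 × 0.08443 = 0.1689 mol
Q = 0.1689 × 96500 / 0.726 = 22450 C
t = 22450 / 13.4 = 1675 s = 0.465 h

0.465 h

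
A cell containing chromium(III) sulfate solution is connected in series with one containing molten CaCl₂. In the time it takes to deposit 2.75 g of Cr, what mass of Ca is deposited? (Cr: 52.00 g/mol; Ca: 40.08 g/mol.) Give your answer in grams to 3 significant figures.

n(Cr) = 2.75 / 52.00 = 0.05288 mol
Cr³⁺ + 3e⁻ → Cr, so n(e⁻) = 3 × 0.05288 = 0.1586 mol
Same current for the same time ⇒ same n(e⁻) = 0.1586 mol in both cells.
Ca²⁺ + 2e⁻ → Ca, so n(Ca) = 0.1586 / 2 = 0.07930 mol
m(Ca) = 0.07930 × 40.08 = 3.18 g

3.18 g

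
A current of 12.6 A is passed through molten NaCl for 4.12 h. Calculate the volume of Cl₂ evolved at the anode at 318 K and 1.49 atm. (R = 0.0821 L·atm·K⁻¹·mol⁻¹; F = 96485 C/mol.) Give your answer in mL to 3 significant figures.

17000 mL

Charge passed = 12.6 × 14832 = 1.869×10^5 C
Moles of electrons = 1.869×10^5 / 96485 = 1.937 mol
2Cl⁻ → Cl₂ + 2e⁻, so n(Cl₂) = 1.937 / 2 = 0.9685 mol
V = nRT/P = 0.9685 × 0.0821 × 318 / 1.49 = 16.97 L
= 17000 mL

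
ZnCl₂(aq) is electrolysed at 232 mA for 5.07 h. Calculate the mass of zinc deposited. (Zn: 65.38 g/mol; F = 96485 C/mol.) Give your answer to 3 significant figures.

Q = It = 0.232 × 18252 = 4234 C
n(e⁻) = Q/F = 4234/96485 = 0.04388 mol
Zn²⁺ + 2e⁻ → Zn, so n(Zn) = 0.04388 / 2 = 0.02194 mol
m = 0.02194 × 65.38 = 1.43 g

1.43 g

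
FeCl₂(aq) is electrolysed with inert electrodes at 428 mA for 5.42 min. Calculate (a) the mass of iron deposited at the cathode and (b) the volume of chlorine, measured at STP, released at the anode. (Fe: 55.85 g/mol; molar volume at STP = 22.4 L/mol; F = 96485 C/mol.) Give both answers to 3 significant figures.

0.0403 g Fe; 0.0162 L Cl₂

Q = 0.428 × 325.2 = 139.2 C; n(e⁻) = 139.2 / 96485 = 0.001443 mol
Cathode: Fe²⁺ + 2e⁻ → Fe → n(Fe) = 0.001443/2 = 7.215×10^-4 mol → 0.0403 g
Anode: 2Cl⁻ → Cl₂ + 2e⁻ → n(Cl₂) = 0.001443/2 = 7.215×10^-4 mol → 0.0162 L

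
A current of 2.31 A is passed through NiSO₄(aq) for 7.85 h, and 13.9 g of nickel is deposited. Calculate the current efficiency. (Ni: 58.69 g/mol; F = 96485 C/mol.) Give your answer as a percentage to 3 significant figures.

Q = 2.31 × 28260 = 65280 C
n(e⁻) = 65280 / 96485 = 0.6766 mol
Ni²⁺ + 2e⁻ → Ni, so theoretical n(Ni) = 0.3383 mol → 19.85 g
Efficiency = 13.9 / 19.85 = 0.7003 = 70.0%

70.0%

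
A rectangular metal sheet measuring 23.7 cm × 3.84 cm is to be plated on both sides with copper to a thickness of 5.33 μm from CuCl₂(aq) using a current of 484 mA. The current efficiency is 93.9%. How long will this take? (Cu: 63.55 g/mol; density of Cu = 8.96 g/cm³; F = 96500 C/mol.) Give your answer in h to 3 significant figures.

Plated area = 2 × 23.7 × 3.84 = 182.0 cm²
Volume = 182.0 × 5.33×10⁻⁴ cm = 0.09701 cm³
m(Cu) = 0.09701 × 8.96 = 0.8692 g
n(Cu) = 0.8692 / 63.55 = 0.01368 mol; n(e⁻) = 2 × 0.01368 = 0.02736 mol
Q = 0.02736 × 96500 / 0.939 = 2812 C
t = 2812 / 0.484 = 5810 s = 1.61 h

1.61 h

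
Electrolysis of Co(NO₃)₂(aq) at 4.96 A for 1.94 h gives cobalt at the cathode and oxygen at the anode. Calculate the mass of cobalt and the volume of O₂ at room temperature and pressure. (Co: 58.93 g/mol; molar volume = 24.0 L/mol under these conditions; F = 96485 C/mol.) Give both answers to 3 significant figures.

10.6 g Co; 2.15 L O₂

Q = 4.96 × 6984 = 34640 C; n(e⁻) = 34640 / 96485 = 0.3590 mol
Cathode: Co²⁺ + 2e⁻ → Co → n(Co) = 0.3590/2 = 0.1795 mol → 10.6 g
Anode: 2H₂O → O₂ + 4H⁺ + 4e⁻ → n(O₂) = 0.3590/4 = 0.08975 mol → 2.15 L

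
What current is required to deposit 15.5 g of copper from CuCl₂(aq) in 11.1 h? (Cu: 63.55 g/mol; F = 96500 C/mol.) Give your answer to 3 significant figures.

n(Cu) = 15.5 / 63.55 = 0.2439 mol
Cu²⁺ + 2e⁻ → Cu, so n(e⁻) = 2 × 0.2439 = 0.4878 mol
Q = 0.4878 × 96500 = 47070 C
I = Q / t = 47070 / 39960 s = 1.18 A

1.18 A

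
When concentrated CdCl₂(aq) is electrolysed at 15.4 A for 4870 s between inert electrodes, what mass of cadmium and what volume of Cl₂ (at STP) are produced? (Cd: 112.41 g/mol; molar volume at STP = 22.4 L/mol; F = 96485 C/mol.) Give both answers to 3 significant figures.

Q = 15.4 × 4870 = 75000 C; n(e⁻) = 75000 / 96485 = 0.7773 mol
Cathode: Cd²⁺ + 2e⁻ → Cd → n(Cd) = 0.7773/2 = 0.3887 mol → 43.7 g
Anode: 2Cl⁻ → Cl₂ + 2e⁻ → n(Cl₂) = 0.7773/2 = 0.3887 mol → 8.71 L

43.7 g Cd; 8.71 L Cl₂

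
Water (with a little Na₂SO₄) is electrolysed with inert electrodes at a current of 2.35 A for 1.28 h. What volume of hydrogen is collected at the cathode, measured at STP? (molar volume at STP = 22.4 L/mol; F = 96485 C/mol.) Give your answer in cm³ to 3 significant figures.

Q = It = 2.35 × 4608 = 10830 C
n(e⁻) = Q/F = 10830/96485 = 0.1122 mol
2H⁺ + 2e⁻ → H₂, so n(H₂) = 0.1122 / 2 = 0.05610 mol
V = 0.05610 × 22.4 = 1.257 L
= 1260 cm³

1260 cm³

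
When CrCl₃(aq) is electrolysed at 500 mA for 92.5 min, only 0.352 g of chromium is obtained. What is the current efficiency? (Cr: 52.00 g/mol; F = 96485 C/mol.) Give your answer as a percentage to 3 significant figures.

Q = 0.500 × 5550 = 2775 C
n(e⁻) = 2775 / 96485 = 0.02876 mol
Cr³⁺ + 3e⁻ → Cr, so theoretical n(Cr) = 0.009587 mol → 0.4985 g
Efficiency = 0.352 / 0.4985 = 0.7061 = 70.6%

70.6%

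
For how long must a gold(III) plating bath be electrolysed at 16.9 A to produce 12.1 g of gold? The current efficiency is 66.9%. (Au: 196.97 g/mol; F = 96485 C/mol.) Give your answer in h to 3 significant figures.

0.437 h

n(Au) = 12.1 / 196.97 = 0.06143 mol
Au³⁺ + 3e⁻ → Au, so n(e⁻) = 3 × 0.06143 = 0.1843 mol
Q = 0.1843 × 96485 / 0.669 = 26580 C
t = Q / I = 26580 / 16.9 = 1573 s = 0.437 h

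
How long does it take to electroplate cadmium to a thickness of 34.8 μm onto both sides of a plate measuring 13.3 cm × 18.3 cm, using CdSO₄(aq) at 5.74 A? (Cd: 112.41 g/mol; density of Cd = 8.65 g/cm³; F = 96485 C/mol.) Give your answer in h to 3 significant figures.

Plated area = 2 × 13.3 × 18.3 = 486.8 cm²
Volume = 486.8 × 34.8×10⁻⁴ cm = 1.694 cm³
m(Cd) = 1.694 × 8.65 = 14.65 g
n(Cd) = 14.65 / 112.41 = 0.1303 mol; n(e⁻) = 2 × 0.1303 = 0.2606 mol
Q = 0.2606 × 96485 = 25140 C
t = 25140 / 5.74 = 4380 s = 1.22 h

1.22 h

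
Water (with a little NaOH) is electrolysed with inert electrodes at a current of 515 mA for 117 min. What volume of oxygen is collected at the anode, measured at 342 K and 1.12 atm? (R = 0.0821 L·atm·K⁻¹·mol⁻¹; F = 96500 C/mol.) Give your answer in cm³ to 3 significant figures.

235 cm³

Q = 0.515 A × 7020 s = 3615 C
Moles of electrons = 3615 / 96500 = 0.03746 mol
2H₂O → O₂ + 4H⁺ + 4e⁻, so n(O₂) = 0.03746 / 4 = 0.009365 mol
V = nRT/P = 0.009365 × 0.0821 × 342 / 1.12 = 0.2348 L
= 235 cm³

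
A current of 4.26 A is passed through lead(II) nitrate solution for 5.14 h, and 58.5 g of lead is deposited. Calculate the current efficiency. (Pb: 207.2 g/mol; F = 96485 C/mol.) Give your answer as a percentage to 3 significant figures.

Q = 4.26 × 18504 = 78830 C
n(e⁻) = 78830 / 96485 = 0.8170 mol
Pb²⁺ + 2e⁻ → Pb, so theoretical n(Pb) = 0.4085 mol → 84.64 g
Efficiency = 58.5 / 84.64 = 0.6912 = 69.1%

69.1%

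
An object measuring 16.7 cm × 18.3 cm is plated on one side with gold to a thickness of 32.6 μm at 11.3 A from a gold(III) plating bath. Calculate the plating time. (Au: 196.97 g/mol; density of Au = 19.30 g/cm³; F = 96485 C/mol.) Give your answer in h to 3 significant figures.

Plated area = 16.7 × 18.3 = 305.6 cm²
Volume = 305.6 × 32.6×10⁻⁴ cm = 0.9963 cm³
m(Au) = 0.9963 × 19.30 = 19.23 g
n(Au) = 19.23 / 196.97 = 0.09763 mol; n(e⁻) = 3 × 0.09763 = 0.2929 mol
Q = 0.2929 × 96485 = 28260 C
t = 28260 / 11.3 = 2501 s = 0.695 h

0.695 h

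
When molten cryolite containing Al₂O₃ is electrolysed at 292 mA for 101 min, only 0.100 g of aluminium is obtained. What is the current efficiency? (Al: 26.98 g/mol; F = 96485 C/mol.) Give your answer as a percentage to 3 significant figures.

60.6%

Q = 0.292 × 6060 = 1770 C
n(e⁻) = 1770 / 96485 = 0.01834 mol
Al³⁺ + 3e⁻ → Al, so theoretical n(Al) = 0.006113 mol → 0.1649 g
Efficiency = 0.100 / 0.1649 = 0.6064 = 60.6%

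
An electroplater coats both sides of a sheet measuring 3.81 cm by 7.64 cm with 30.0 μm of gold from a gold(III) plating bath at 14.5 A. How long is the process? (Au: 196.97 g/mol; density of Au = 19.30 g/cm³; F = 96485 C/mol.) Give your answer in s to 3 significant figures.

342 s

Plated area = 2 × 3.81 × 7.64 = 58.22 cm²
Volume = 58.22 × 30.0×10⁻⁴ cm = 0.1747 cm³
m(Au) = 0.1747 × 19.30 = 3.372 g
n(Au) = 3.372 / 196.97 = 0.01712 mol; n(e⁻) = 3 × 0.01712 = 0.05136 mol
Q = 0.05136 × 96485 = 4955 C
t = 4955 / 14.5 = 341.7 s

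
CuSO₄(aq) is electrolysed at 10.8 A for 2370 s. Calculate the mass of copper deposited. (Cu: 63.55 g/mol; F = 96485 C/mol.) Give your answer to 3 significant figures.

8.43 g

Q = It = 10.8 × 2370 = 25600 C
n(e⁻) = 25600 / 96485 = 0.2653 mol
Cu²⁺ + 2e⁻ → Cu, so n(Cu) = 0.2653 / 2 = 0.1327 mol
m = 0.1327 × 63.55 = 8.43 g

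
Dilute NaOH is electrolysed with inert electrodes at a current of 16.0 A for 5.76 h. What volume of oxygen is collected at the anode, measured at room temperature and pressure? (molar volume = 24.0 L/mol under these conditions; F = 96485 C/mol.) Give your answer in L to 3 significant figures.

Q = 16.0 A × 20736 s = 3.318×10^5 C
Moles of electrons = 3.318×10^5 / 96485 = 3.439 mol
2H₂O → O₂ + 4H⁺ + 4e⁻, so n(O₂) = 3.439 / 4 = 0.8598 mol
V = 0.8598 × 24.0 = 20.64 L

20.6 L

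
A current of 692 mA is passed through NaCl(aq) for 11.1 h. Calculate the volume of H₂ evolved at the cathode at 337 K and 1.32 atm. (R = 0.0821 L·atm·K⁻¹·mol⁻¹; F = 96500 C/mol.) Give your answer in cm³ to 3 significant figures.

Q = It = 0.692 × 39960 = 27650 C
Moles of electrons = 27650 / 96500 = 0.2865 mol
2H⁺ + 2e⁻ → H₂, so n(H₂) = 0.2865 / 2 = 0.1433 mol
V = nRT/P = 0.1433 × 0.0821 × 337 / 1.32 = 3.004 L
= 3000 cm³

3000 cm³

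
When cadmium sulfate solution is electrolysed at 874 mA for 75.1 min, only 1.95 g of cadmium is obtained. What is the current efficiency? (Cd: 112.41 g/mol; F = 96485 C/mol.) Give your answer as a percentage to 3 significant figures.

Q = 0.874 × 4506 = 3938 C
n(e⁻) = 3938 / 96485 = 0.04081 mol
Cd²⁺ + 2e⁻ → Cd, so theoretical n(Cd) = 0.02041 mol → 2.294 g
Efficiency = 1.95 / 2.294 = 0.8500 = 85.0%

85.0%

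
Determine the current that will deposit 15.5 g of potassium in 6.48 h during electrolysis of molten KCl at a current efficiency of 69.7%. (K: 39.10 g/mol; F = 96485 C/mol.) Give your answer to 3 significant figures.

n(K) = 15.5 / 39.10 = 0.3964 mol
K⁺ + e⁻ → K, so n(e⁻) = 0.3964 mol
Q = 0.3964 × 96485 / 0.697 = 54870 C
I = Q / t = 54870 / 23328 s = 2.35 A

2.35 A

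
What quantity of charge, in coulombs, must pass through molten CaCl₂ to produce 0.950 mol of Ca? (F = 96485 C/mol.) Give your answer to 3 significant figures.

Ca²⁺ + 2e⁻ → Ca, so n(e⁻) = 2 × 0.950 = 1.900 mol
Q = 1.900 × 96485 = 1.833×10^5 C

1.83×10^5 C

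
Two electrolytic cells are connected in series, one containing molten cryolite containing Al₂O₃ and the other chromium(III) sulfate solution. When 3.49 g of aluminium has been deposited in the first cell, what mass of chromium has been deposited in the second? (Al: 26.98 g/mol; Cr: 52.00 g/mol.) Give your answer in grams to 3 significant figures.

6.73 g

n(Al) = 3.49 / 26.98 = 0.1294 mol
Al³⁺ + 3e⁻ → Al, so n(e⁻) = 3 × 0.1294 = 0.3882 mol
In series, the same 0.3882 mol of electrons flows through the second cell.
Cr³⁺ + 3e⁻ → Cr, so n(Cr) = 0.3882 / 3 = 0.1294 mol
m(Cr) = 0.1294 × 52.00 = 6.73 g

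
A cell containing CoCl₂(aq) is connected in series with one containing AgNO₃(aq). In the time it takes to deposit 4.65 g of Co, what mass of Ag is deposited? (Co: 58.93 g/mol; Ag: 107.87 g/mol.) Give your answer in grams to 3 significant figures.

n(Co) = 4.65 / 58.93 = 0.07891 mol
Co²⁺ + 2e⁻ → Co, so n(e⁻) = 2 × 0.07891 = 0.1578 mol
Same current for the same time ⇒ same n(e⁻) = 0.1578 mol in both cells.
Ag⁺ + e⁻ → Ag, so n(Ag) = 0.1578 mol
m(Ag) = 0.1578 × 107.87 = 17.0 g

17.0 g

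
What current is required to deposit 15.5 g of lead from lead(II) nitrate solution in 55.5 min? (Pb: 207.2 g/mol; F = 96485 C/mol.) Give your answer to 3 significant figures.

n(Pb) = 15.5 / 207.2 = 0.07481 mol
Pb²⁺ + 2e⁻ → Pb, so n(e⁻) = 2 × 0.07481 = 0.1496 mol
Q = 0.1496 × 96485 = 14430 C
I = Q / t = 14430 / 3330 s = 4.33 A

4.33 A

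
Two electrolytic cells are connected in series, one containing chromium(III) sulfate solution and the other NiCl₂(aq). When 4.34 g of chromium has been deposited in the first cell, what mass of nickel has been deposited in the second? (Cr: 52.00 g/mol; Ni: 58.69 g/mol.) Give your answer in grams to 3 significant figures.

7.35 g

n(Cr) = 4.34 / 52.00 = 0.08346 mol
Cr³⁺ + 3e⁻ → Cr, so n(e⁻) = 3 × 0.08346 = 0.2504 mol
In series, the same 0.2504 mol of electrons flows through the second cell.
Ni²⁺ + 2e⁻ → Ni, so n(Ni) = 0.2504 / 2 = 0.1252 mol
m(Ni) = 0.1252 × 58.69 = 7.35 g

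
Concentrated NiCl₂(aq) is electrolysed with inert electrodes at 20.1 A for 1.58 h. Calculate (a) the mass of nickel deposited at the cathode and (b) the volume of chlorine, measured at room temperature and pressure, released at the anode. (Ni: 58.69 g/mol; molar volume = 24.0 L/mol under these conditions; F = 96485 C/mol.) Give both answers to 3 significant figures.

34.8 g Ni; 14.2 L Cl₂

Q = 20.1 × 5688 = 1.143×10^5 C; n(e⁻) = 1.143×10^5 / 96485 = 1.185 mol
Cathode: Ni²⁺ + 2e⁻ → Ni → n(Ni) = 1.185/2 = 0.5925 mol → 34.8 g
Anode: 2Cl⁻ → Cl₂ + 2e⁻ → n(Cl₂) = 1.185/2 = 0.5925 mol → 14.2 L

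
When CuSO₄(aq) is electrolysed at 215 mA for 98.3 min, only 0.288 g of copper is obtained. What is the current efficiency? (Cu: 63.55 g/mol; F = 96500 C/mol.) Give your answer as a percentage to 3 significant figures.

69.0%

Q = 0.215 × 5898 = 1268 C
n(e⁻) = 1268 / 96500 = 0.01314 mol
Cu²⁺ + 2e⁻ → Cu, so theoretical n(Cu) = 0.006570 mol → 0.4175 g
Efficiency = 0.288 / 0.4175 = 0.6898 = 69.0%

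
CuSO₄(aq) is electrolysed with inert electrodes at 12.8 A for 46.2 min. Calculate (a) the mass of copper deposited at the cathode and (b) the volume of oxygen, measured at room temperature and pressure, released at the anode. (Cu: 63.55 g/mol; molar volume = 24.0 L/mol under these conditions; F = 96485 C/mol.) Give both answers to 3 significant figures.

11.7 g Cu; 2.21 L O₂

Q = 12.8 × 2772 = 35480 C; n(e⁻) = 35480 / 96485 = 0.3677 mol
Cathode: Cu²⁺ + 2e⁻ → Cu → n(Cu) = 0.3677/2 = 0.1839 mol → 11.7 g
Anode: 2H₂O → O₂ + 4H⁺ + 4e⁻ → n(O₂) = 0.3677/4 = 0.09193 mol → 2.21 L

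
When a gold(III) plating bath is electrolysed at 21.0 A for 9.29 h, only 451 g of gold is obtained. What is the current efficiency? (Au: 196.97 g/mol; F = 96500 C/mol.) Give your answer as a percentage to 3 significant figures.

Q = 21.0 × 33444 = 7.023×10^5 C
n(e⁻) = 7.023×10^5 / 96500 = 7.278 mol
Au³⁺ + 3e⁻ → Au, so theoretical n(Au) = 2.426 mol → 477.8 g
Efficiency = 451 / 477.8 = 0.9439 = 94.4%

94.4%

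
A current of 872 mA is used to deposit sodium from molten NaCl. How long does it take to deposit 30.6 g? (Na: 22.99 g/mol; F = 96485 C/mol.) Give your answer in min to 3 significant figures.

2450 min

n(Na) = 30.6 / 22.99 = 1.331 mol
Na⁺ + e⁻ → Na, so n(e⁻) = 1.331 mol
Q = 1.331 × 96485 = 1.284×10^5 C
t = Q / I = 1.284×10^5 / 0.872 = 1.472×10^5 s = 2450 min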